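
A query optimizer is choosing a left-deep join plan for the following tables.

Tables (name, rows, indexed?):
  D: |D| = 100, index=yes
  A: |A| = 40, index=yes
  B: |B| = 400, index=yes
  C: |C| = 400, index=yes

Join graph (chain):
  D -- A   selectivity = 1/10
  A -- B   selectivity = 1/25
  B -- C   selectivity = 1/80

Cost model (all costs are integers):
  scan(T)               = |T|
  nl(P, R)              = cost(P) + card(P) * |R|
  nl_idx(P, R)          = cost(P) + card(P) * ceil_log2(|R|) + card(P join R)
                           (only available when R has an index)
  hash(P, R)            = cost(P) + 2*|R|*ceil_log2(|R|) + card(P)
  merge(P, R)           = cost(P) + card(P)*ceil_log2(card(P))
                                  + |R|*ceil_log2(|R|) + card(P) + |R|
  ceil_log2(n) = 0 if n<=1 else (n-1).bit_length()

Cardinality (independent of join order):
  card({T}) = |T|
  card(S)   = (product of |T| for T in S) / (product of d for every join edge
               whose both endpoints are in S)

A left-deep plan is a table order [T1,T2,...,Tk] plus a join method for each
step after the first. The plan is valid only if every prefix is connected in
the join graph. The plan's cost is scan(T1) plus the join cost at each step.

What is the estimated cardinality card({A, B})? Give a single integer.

640

Tables in S: A(40), B(400)
Edges inside S: A-B(d=25)
numerator = 40 * 400 = 16000
denominator = 25 = 25
card(S) = 16000 / 25 = 640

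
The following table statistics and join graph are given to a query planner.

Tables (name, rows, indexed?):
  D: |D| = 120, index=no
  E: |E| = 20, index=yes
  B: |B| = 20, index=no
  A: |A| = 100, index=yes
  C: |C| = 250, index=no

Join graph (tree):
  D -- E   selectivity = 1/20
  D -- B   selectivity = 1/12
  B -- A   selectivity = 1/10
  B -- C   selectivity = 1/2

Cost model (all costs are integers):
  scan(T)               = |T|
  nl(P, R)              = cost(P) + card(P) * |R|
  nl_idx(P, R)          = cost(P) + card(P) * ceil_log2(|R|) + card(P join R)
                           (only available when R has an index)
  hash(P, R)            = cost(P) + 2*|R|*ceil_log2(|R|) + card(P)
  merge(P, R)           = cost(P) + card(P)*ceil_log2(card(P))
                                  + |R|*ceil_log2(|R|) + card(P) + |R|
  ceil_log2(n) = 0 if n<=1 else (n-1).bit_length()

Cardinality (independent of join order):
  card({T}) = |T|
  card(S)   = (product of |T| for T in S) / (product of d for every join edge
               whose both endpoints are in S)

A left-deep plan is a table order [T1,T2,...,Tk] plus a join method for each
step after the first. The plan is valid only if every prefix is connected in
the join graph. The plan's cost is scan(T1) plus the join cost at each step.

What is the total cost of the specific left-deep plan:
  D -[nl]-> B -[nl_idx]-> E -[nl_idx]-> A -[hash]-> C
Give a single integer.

step 1: scan D: cost=120, card=120
step 2: join B via nl
    card(P join B) = 120*20/(12) = 200
    cost = 120 + 120*20 = 2520
step 3: join E via nl_idx
    card(P join E) = 200*20/(20) = 200
    cost = 2520 + 200*5 + 200 = 3720
step 4: join A via nl_idx
    card(P join A) = 200*100/(10) = 2000
    cost = 3720 + 200*7 + 2000 = 7120
step 5: join C via hash
    card(P join C) = 2000*250/(2) = 250000
    cost = 7120 + 2*250*8 + 2000 = 13120

13120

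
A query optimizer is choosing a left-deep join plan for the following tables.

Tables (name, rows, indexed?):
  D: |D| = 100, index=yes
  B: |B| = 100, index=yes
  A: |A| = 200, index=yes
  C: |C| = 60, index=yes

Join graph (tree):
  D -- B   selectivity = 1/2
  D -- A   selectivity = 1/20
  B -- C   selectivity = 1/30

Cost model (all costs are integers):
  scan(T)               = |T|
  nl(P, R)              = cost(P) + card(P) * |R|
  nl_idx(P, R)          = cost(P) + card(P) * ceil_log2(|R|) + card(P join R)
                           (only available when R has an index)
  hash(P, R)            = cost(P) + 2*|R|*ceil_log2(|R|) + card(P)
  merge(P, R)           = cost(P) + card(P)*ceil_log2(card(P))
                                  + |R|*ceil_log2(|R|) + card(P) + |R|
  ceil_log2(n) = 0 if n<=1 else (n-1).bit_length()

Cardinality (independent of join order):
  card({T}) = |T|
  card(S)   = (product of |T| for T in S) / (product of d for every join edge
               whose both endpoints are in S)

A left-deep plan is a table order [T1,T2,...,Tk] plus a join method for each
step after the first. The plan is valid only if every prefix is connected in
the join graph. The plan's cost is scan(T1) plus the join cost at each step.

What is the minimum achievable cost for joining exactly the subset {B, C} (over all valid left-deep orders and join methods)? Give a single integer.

Selinger DP over subsets of {B,C}:
  {B}: scan cost=100, card=100
  {C}: scan cost=60, card=60
  {BC}: card=200; try (B,nl_idx)→680, (C,nl_idx)→900, (C,hash)→920, (B,merge)→1280, (C,merge)→1320, (B,hash)→1520 …(+2); best=680 via (B,nl_idx)

680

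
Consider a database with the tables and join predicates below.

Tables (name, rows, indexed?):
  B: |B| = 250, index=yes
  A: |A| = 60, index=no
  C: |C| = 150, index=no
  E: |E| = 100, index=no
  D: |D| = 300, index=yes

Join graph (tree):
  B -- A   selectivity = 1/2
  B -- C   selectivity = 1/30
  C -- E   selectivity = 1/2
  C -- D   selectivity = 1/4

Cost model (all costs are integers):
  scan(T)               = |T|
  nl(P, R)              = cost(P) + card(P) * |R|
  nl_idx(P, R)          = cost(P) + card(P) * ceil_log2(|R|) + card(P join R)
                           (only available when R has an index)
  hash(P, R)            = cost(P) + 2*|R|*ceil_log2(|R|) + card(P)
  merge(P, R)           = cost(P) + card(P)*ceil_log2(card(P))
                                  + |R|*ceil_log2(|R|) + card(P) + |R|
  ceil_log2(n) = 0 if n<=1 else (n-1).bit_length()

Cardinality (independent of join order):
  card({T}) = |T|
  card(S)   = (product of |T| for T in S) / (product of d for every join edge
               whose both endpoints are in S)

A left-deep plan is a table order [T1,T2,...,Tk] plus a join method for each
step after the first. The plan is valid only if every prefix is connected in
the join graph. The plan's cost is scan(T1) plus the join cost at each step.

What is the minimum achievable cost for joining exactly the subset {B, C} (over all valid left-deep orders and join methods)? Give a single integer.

2600

Selinger DP over subsets of {B,C}:
  {B}: scan cost=250, card=250
  {C}: scan cost=150, card=150
  {BC}: card=1250; try (B,nl_idx)→2600, (C,hash)→2900, (B,merge)→3750, (C,merge)→3850, (B,hash)→4300, (B,nl)→37650 …(+1); best=2600 via (B,nl_idx)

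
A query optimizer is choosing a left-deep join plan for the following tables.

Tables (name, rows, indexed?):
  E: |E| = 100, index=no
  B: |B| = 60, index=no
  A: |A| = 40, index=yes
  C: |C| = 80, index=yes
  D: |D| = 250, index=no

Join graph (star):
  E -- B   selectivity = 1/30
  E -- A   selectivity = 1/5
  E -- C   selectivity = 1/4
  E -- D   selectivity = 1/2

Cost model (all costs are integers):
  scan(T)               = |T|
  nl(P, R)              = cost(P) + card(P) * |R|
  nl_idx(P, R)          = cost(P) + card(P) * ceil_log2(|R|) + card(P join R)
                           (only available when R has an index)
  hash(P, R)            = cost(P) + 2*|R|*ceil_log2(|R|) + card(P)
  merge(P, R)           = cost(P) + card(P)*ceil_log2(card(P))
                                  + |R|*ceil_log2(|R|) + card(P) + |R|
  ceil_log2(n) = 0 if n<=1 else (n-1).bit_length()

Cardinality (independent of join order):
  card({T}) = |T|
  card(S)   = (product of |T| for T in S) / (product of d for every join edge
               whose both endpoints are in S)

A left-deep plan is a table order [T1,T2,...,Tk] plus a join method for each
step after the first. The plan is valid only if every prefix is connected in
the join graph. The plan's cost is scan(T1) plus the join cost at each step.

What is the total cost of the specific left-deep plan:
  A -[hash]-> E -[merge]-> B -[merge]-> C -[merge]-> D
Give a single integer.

544790

step 1: scan A: cost=40, card=40
step 2: join E via hash
    card(P join E) = 40*100/(5) = 800
    cost = 40 + 2*100*7 + 40 = 1480
step 3: join B via merge
    card(P join B) = 800*60/(30) = 1600
    cost = 1480 + 800*10 + 60*6 + 800 + 60 = 10700
step 4: join C via merge
    card(P join C) = 1600*80/(4) = 32000
    cost = 10700 + 1600*11 + 80*7 + 1600 + 80 = 30540
step 5: join D via merge
    card(P join D) = 32000*250/(2) = 4000000
    cost = 30540 + 32000*15 + 250*8 + 32000 + 250 = 544790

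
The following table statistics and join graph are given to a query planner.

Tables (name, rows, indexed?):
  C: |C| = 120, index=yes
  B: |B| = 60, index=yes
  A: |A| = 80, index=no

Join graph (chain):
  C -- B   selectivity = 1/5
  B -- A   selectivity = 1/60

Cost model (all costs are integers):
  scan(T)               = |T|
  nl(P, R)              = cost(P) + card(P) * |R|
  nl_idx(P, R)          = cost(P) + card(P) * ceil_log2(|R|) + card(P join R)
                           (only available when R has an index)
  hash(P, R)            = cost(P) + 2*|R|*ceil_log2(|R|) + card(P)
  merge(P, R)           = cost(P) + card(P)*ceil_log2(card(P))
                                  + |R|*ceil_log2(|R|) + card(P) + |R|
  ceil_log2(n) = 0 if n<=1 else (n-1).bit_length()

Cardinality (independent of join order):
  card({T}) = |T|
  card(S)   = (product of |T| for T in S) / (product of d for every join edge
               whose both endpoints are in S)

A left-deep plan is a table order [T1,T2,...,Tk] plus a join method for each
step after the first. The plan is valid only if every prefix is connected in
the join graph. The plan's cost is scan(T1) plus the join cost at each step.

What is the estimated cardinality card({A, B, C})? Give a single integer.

Tables in S: A(80), B(60), C(120)
Edges inside S: C-B(d=5), B-A(d=60)
numerator = 80 * 60 * 120 = 576000
denominator = 5 * 60 = 300
card(S) = 576000 / 300 = 1920

1920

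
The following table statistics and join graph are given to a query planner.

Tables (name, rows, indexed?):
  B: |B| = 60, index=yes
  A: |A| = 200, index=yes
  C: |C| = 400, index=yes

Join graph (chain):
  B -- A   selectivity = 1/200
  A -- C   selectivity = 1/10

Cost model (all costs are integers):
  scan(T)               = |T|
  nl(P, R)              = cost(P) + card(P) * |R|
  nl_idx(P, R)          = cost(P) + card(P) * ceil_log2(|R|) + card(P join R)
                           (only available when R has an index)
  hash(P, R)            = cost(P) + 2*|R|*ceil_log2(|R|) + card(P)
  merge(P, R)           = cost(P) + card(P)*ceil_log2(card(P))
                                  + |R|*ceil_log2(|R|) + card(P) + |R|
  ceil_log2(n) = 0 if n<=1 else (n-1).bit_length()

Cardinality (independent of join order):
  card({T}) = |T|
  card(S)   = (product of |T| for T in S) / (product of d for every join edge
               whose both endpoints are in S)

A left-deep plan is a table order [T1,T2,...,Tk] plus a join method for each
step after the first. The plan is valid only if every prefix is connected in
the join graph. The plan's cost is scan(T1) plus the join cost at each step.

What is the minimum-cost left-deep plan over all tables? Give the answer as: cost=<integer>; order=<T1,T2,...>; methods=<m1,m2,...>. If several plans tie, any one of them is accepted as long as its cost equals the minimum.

cost=3540; order=B,A,C; methods=nl_idx,nl_idx

Selinger DP (subsets sized 1..n):
  {B}: scan cost=60, card=60
  {A}: scan cost=200, card=200
  {C}: scan cost=400, card=400
  {AB}: card=60; try (A,nl_idx)→600, (B,hash)→1120, (B,nl_idx)→1460, (A,merge)→2280, (B,merge)→2420, (A,hash)→3320 …(+2); best=600 via (A,nl_idx)
  {AC}: card=8000; try (A,hash)→4000, (C,merge)→6000, (A,merge)→6200, (C,hash)→7600, (C,nl_idx)→10000, (A,nl_idx)→11600 …(+2); best=4000 via (A,hash)
  {ABC}: card=2400; try (C,nl_idx)→3540, (C,merge)→5020, (C,hash)→7860, (B,hash)→12720, (C,nl)→24600, (B,nl_idx)→54400 …(+2); best=3540 via (C,nl_idx)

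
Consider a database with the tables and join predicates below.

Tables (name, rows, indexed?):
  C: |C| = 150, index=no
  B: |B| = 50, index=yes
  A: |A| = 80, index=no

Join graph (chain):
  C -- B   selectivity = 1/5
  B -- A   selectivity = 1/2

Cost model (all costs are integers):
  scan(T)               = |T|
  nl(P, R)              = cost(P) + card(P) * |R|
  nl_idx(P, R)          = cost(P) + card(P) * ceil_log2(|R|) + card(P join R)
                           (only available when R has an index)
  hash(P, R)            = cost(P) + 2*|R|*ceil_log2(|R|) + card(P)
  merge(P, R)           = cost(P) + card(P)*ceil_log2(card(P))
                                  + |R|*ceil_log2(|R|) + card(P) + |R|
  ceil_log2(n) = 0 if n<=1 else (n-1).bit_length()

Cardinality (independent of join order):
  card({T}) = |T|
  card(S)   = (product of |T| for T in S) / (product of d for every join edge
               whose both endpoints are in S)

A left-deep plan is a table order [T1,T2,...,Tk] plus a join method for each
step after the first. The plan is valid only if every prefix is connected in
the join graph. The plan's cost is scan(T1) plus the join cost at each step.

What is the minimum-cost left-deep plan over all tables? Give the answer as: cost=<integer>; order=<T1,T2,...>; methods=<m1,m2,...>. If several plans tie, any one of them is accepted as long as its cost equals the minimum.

cost=3520; order=C,B,A; methods=hash,hash

Selinger DP (subsets sized 1..n):
  {C}: scan cost=150, card=150
  {B}: scan cost=50, card=50
  {A}: scan cost=80, card=80
  {BC}: card=1500; try (B,hash)→900, (C,merge)→1750, (B,merge)→1850, (C,hash)→2500, (B,nl_idx)→2550, (C,nl)→7550 …(+1); best=900 via (B,hash)
  {AB}: card=2000; try (B,hash)→760, (A,merge)→1040, (B,merge)→1070, (A,hash)→1220, (B,nl_idx)→2560, (A,nl)→4050 …(+1); best=760 via (B,hash)
  {ABC}: card=60000; try (A,hash)→3520, (C,hash)→5160, (A,merge)→19540, (C,merge)→26110, (A,nl)→120900, (C,nl)→300760; best=3520 via (A,hash)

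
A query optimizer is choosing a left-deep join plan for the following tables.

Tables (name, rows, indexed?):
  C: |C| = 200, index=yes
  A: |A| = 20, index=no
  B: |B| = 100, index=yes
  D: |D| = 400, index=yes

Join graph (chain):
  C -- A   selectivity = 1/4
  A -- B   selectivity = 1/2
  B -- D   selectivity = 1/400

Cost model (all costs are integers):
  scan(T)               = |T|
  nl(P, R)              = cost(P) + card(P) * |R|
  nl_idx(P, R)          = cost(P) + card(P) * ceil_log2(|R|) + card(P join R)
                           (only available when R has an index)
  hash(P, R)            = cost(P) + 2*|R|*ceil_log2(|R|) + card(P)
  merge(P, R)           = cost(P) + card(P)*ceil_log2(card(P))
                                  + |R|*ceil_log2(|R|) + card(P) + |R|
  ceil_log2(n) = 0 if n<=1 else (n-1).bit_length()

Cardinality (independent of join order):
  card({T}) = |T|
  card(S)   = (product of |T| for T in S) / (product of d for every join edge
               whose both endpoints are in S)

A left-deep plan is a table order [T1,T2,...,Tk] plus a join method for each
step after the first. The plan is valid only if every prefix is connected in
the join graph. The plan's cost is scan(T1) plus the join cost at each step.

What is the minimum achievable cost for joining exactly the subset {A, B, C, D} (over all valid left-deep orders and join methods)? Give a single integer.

5600

Selinger DP over subsets of {A,B,C,D}:
  {C}: scan cost=200, card=200
  {A}: scan cost=20, card=20
  {B}: scan cost=100, card=100
  {D}: scan cost=400, card=400
  {AC}: card=1000; try (A,hash)→600, (C,nl_idx)→1180, (C,merge)→1940, (A,merge)→2120, (C,hash)→3240, (C,nl)→4020 …(+1); best=600 via (A,hash)
  {AB}: card=1000; try (A,hash)→400, (B,merge)→940, (A,merge)→1020, (B,nl_idx)→1160, (B,hash)→1440, (B,nl)→2020 …(+1); best=400 via (A,hash)
  {BD}: card=100; try (D,nl_idx)→1100, (B,hash)→2200, (B,nl_idx)→3300, (D,merge)→4900, (B,merge)→5200, (D,hash)→7400 …(+2); best=1100 via (D,nl_idx)
  {ABC}: card=50000; try (B,hash)→3000, (C,hash)→4600, (B,merge)→12400, (C,merge)→13200, (B,nl_idx)→57600, (C,nl_idx)→58400 …(+2); best=3000 via (B,hash)
  {ABD}: card=1000; try (A,hash)→1400, (A,merge)→2020, (A,nl)→3100, (D,hash)→8600, (D,nl_idx)→10400, (D,merge)→15400 …(+1); best=1400 via (A,hash)
  {ABCD}: card=50000; try (C,hash)→5600, (C,merge)→14200, (C,nl_idx)→59400, (D,hash)→60200, (C,nl)→201400, (D,nl_idx)→503000 …(+2); best=5600 via (C,hash)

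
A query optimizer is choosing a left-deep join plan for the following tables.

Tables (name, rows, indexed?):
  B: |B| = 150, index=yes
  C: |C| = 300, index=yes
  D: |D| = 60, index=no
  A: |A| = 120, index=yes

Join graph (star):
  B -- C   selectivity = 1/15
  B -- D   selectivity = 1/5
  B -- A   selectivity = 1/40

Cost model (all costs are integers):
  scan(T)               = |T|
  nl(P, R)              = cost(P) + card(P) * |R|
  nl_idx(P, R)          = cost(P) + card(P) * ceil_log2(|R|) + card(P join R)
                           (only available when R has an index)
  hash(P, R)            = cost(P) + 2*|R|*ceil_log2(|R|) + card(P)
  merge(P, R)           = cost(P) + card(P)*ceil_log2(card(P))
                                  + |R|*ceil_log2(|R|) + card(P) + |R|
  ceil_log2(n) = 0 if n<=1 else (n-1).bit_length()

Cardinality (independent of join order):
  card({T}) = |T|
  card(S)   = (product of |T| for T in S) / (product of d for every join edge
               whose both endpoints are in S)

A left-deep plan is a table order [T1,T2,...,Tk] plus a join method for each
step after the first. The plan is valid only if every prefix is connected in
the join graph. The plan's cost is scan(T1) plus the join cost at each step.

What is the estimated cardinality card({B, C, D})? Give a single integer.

36000

Tables in S: B(150), C(300), D(60)
Edges inside S: B-C(d=15), B-D(d=5)
numerator = 150 * 300 * 60 = 2700000
denominator = 15 * 5 = 75
card(S) = 2700000 / 75 = 36000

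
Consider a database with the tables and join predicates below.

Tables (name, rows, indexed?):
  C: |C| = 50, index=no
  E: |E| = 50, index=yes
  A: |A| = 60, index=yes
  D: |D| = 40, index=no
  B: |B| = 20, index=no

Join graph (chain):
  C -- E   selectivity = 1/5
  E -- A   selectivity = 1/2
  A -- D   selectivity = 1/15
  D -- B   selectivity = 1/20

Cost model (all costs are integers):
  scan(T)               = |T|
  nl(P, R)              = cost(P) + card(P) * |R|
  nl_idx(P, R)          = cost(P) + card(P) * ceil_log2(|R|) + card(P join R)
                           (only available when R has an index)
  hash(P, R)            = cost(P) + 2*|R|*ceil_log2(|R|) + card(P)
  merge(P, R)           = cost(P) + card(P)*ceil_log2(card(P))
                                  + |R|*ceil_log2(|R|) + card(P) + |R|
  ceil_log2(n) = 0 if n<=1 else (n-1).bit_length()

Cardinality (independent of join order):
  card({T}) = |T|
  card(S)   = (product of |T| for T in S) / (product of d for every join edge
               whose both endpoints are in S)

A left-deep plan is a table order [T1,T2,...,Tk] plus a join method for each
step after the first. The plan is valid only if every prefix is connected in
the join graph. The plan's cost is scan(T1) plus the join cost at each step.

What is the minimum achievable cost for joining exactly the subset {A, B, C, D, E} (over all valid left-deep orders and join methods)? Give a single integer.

6040

Selinger DP over subsets of {A,B,C,D,E}:
  {C}: scan cost=50, card=50
  {E}: scan cost=50, card=50
  {A}: scan cost=60, card=60
  {D}: scan cost=40, card=40
  {B}: scan cost=20, card=20
  {CE}: card=500; try (E,hash)→700, (C,hash)→700, (E,merge)→750, (C,merge)→750, (E,nl_idx)→850, (E,nl)→2550 …(+1); best=700 via (E,hash)
  {AE}: card=1500; try (E,hash)→720, (A,hash)→820, (A,merge)→820, (E,merge)→830, (A,nl_idx)→1850, (E,nl_idx)→1920 …(+2); best=720 via (E,hash)
  {AD}: card=160; try (A,nl_idx)→440, (D,hash)→600, (A,merge)→740, (D,merge)→760, (A,hash)→800, (A,nl)→2440 …(+1); best=440 via (A,nl_idx)
  {BD}: card=40; try (B,hash)→280, (D,merge)→420, (B,merge)→440, (D,hash)→520, (D,nl)→820, (B,nl)→840; best=280 via (B,hash)
  {ACE}: card=15000; try (A,hash)→1920, (C,hash)→2820, (A,merge)→6120, (A,nl_idx)→18700, (C,merge)→19070, (A,nl)→30700 …(+1); best=1920 via (A,hash)
  {ADE}: card=4000; try (E,hash)→1200, (E,merge)→2230, (D,hash)→2700, (E,nl_idx)→5400, (E,nl)→8440, (D,merge)→19000 …(+1); best=1200 via (E,hash)
  {ABD}: card=160; try (A,nl_idx)→680, (B,hash)→800, (A,merge)→980, (A,hash)→1040, (B,merge)→2000, (A,nl)→2680 …(+1); best=680 via (A,nl_idx)
  {ACDE}: card=40000; try (C,hash)→5800, (D,hash)→17400, (C,merge)→53550, (C,nl)→201200, (D,merge)→227200, (D,nl)→601920; best=5800 via (C,hash)
  {ABDE}: card=4000; try (E,hash)→1440, (E,merge)→2470, (B,hash)→5400, (E,nl_idx)→5640, (E,nl)→8680, (B,merge)→53320 …(+1); best=1440 via (E,hash)
  {ABCDE}: card=40000; try (C,hash)→6040, (B,hash)→46000, (C,merge)→53790, (C,nl)→201440, (B,merge)→685920, (B,nl)→805800; best=6040 via (C,hash)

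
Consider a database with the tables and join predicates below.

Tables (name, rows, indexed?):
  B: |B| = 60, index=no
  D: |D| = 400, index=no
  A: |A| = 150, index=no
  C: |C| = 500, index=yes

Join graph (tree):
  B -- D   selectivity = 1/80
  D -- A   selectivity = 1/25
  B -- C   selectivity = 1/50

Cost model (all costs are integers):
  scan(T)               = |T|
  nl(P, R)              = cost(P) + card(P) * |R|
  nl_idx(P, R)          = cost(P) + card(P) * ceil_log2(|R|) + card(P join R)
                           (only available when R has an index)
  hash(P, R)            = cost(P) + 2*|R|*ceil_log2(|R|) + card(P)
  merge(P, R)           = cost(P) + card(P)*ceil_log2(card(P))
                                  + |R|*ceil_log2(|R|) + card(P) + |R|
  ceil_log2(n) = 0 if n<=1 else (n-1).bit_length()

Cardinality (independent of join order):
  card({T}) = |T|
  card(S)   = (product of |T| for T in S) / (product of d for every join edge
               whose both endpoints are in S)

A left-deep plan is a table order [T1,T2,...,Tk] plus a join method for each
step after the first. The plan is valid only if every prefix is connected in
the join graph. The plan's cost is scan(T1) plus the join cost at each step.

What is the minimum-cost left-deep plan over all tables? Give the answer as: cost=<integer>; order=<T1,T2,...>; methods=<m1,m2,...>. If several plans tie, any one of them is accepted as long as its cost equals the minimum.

cost=12620; order=D,B,C,A; methods=hash,nl_idx,hash

Selinger DP (subsets sized 1..n):
  {B}: scan cost=60, card=60
  {D}: scan cost=400, card=400
  {A}: scan cost=150, card=150
  {C}: scan cost=500, card=500
  {BD}: card=300; try (B,hash)→1520, (D,merge)→4480, (B,merge)→4820, (D,hash)→7320, (D,nl)→24060, (B,nl)→24400; best=1520 via (B,hash)
  {BC}: card=600; try (C,nl_idx)→1200, (B,hash)→1720, (C,merge)→5480, (B,merge)→5920, (C,hash)→9120, (C,nl)→30060 …(+1); best=1200 via (C,nl_idx)
  {AD}: card=2400; try (A,hash)→3200, (D,merge)→5500, (A,merge)→5750, (D,hash)→7500, (D,nl)→60150, (A,nl)→60400; best=3200 via (A,hash)
  {ABD}: card=1800; try (A,hash)→4220, (A,merge)→5870, (B,hash)→6320, (B,merge)→34820, (A,nl)→46520, (B,nl)→147200; best=4220 via (A,hash)
  {BCD}: card=3000; try (C,nl_idx)→7220, (D,hash)→9000, (C,merge)→9520, (C,hash)→10820, (D,merge)→11800, (C,nl)→151520 …(+1); best=7220 via (C,nl_idx)
  {ABCD}: card=18000; try (A,hash)→12620, (C,hash)→15020, (C,merge)→30820, (C,nl_idx)→38420, (A,merge)→47570, (A,nl)→457220 …(+1); best=12620 via (A,hash)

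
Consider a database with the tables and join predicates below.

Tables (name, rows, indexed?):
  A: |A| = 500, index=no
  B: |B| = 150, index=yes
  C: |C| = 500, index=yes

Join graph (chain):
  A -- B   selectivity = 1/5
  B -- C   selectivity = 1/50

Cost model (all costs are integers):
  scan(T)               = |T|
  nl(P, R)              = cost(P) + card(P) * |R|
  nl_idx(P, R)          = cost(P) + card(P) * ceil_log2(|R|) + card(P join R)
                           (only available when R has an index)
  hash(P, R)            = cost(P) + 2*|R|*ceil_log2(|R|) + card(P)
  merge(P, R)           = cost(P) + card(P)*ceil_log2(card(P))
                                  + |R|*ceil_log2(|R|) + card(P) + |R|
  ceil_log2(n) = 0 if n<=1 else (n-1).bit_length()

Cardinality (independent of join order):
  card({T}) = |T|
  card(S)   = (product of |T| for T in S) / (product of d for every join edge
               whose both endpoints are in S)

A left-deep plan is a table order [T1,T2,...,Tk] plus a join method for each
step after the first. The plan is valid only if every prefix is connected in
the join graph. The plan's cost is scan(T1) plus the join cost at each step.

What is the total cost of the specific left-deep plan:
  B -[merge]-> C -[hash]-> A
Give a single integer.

step 1: scan B: cost=150, card=150
step 2: join C via merge
    card(P join C) = 150*500/(50) = 1500
    cost = 150 + 150*8 + 500*9 + 150 + 500 = 6500
step 3: join A via hash
    card(P join A) = 1500*500/(5) = 150000
    cost = 6500 + 2*500*9 + 1500 = 17000

17000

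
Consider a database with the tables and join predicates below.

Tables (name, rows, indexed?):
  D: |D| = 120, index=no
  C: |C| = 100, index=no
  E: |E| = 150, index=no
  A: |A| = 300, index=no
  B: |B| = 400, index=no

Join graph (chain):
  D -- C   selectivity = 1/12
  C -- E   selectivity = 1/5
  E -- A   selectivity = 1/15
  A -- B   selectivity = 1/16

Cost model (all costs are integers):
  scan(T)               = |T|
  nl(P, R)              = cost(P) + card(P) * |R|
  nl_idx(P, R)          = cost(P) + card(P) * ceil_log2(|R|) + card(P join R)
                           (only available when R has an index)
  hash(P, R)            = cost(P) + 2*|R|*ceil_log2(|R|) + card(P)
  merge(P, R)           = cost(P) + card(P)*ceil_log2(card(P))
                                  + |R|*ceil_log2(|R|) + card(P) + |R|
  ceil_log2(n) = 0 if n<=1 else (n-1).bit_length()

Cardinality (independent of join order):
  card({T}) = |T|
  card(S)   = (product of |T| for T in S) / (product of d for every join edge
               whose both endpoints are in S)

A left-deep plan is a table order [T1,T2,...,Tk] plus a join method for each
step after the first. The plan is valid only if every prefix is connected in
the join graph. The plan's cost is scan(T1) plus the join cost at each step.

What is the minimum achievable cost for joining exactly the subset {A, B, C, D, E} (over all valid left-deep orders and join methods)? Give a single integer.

647640

Selinger DP over subsets of {A,B,C,D,E}:
  {D}: scan cost=120, card=120
  {C}: scan cost=100, card=100
  {E}: scan cost=150, card=150
  {A}: scan cost=300, card=300
  {B}: scan cost=400, card=400
  {CD}: card=1000; try (C,hash)→1640, (D,merge)→1860, (D,hash)→1880, (C,merge)→1880, (D,nl)→12100, (C,nl)→12120; best=1640 via (C,hash)
  {CE}: card=3000; try (C,hash)→1700, (E,merge)→2250, (C,merge)→2300, (E,hash)→2600, (E,nl)→15100, (C,nl)→15150; best=1700 via (C,hash)
  {AE}: card=3000; try (E,hash)→3000, (A,merge)→4500, (E,merge)→4650, (A,hash)→5700, (A,nl)→45150, (E,nl)→45300; best=3000 via (E,hash)
  {AB}: card=7500; try (A,hash)→6200, (B,merge)→7300, (A,merge)→7400, (B,hash)→7800, (B,nl)→120300, (A,nl)→120400; best=6200 via (A,hash)
  {CDE}: card=30000; try (E,hash)→5040, (D,hash)→6380, (E,merge)→13990, (D,merge)→41660, (E,nl)→151640, (D,nl)→361700; best=5040 via (E,hash)
  {ACE}: card=60000; try (C,hash)→7400, (A,hash)→10100, (C,merge)→42800, (A,merge)→43700, (C,nl)→303000, (A,nl)→901700; best=7400 via (C,hash)
  {ABE}: card=75000; try (B,hash)→13200, (E,hash)→16100, (B,merge)→46000, (E,merge)→112550, (E,nl)→1131200, (B,nl)→1203000; best=13200 via (B,hash)
  {ACDE}: card=600000; try (A,hash)→40440, (D,hash)→69080, (A,merge)→488040, (D,merge)→1028360, (D,nl)→7207400, (A,nl)→9005040; best=40440 via (A,hash)
  {ABCE}: card=1500000; try (B,hash)→74600, (C,hash)→89600, (B,merge)→1031400, (C,merge)→1364000, (C,nl)→7513200, (B,nl)→24007400; best=74600 via (B,hash)
  {ABCDE}: card=15000000; try (B,hash)→647640, (D,hash)→1576280, (B,merge)→12644440, (D,merge)→33075560, (D,nl)→180074600, (B,nl)→240040440; best=647640 via (B,hash)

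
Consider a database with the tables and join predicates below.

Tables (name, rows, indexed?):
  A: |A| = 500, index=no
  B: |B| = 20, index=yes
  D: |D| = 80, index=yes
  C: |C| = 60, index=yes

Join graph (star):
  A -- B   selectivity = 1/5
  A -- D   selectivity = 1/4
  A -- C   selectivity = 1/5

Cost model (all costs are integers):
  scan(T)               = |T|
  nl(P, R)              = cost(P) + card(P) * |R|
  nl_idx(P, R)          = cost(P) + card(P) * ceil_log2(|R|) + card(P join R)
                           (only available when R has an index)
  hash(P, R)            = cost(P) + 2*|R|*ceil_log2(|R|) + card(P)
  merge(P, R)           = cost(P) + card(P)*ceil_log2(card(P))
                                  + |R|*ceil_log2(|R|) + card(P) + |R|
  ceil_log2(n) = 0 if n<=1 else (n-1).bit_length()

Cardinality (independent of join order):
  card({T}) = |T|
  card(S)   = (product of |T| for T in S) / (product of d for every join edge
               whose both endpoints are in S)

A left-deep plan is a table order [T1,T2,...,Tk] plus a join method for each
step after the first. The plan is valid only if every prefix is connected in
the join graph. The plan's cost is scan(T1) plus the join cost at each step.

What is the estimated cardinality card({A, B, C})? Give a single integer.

Tables in S: A(500), B(20), C(60)
Edges inside S: A-B(d=5), A-C(d=5)
numerator = 500 * 20 * 60 = 600000
denominator = 5 * 5 = 25
card(S) = 600000 / 25 = 24000

24000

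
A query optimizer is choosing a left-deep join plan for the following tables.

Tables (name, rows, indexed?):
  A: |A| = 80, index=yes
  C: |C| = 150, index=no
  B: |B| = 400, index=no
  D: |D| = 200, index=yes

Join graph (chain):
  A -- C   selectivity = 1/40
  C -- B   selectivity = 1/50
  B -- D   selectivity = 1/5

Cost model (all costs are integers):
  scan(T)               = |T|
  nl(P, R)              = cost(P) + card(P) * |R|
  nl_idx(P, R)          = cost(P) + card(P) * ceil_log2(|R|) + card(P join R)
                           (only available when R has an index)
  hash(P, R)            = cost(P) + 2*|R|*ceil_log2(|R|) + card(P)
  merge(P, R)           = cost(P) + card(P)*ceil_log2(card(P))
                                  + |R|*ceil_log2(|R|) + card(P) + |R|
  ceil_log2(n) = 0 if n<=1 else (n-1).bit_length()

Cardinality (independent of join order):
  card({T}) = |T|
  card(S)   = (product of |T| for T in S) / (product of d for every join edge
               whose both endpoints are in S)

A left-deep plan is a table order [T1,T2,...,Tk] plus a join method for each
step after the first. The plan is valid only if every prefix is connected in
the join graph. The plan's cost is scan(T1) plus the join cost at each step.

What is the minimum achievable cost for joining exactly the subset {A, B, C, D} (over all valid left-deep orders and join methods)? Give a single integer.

Selinger DP over subsets of {A,B,C,D}:
  {A}: scan cost=80, card=80
  {C}: scan cost=150, card=150
  {B}: scan cost=400, card=400
  {D}: scan cost=200, card=200
  {AC}: card=300; try (A,hash)→1420, (A,nl_idx)→1500, (C,merge)→2070, (A,merge)→2140, (C,hash)→2560, (C,nl)→12080 …(+1); best=1420 via (A,hash)
  {BC}: card=1200; try (C,hash)→3200, (B,merge)→5500, (C,merge)→5750, (B,hash)→7500, (B,nl)→60150, (C,nl)→60400; best=3200 via (C,hash)
  {BD}: card=16000; try (D,hash)→4000, (B,merge)→6000, (D,merge)→6200, (B,hash)→7600, (D,nl_idx)→19600, (B,nl)→80200 …(+1); best=4000 via (D,hash)
  {ABC}: card=2400; try (A,hash)→5520, (B,merge)→8420, (B,hash)→8920, (A,nl_idx)→14000, (A,merge)→18240, (A,nl)→99200 …(+1); best=5520 via (A,hash)
  {BCD}: card=48000; try (D,hash)→7600, (D,merge)→19400, (C,hash)→22400, (D,nl_idx)→60800, (D,nl)→243200, (C,merge)→245350 …(+1); best=7600 via (D,hash)
  {ABCD}: card=96000; try (D,hash)→11120, (D,merge)→38520, (A,hash)→56720, (D,nl_idx)→120720, (A,nl_idx)→439600, (D,nl)→485520 …(+2); best=11120 via (D,hash)

11120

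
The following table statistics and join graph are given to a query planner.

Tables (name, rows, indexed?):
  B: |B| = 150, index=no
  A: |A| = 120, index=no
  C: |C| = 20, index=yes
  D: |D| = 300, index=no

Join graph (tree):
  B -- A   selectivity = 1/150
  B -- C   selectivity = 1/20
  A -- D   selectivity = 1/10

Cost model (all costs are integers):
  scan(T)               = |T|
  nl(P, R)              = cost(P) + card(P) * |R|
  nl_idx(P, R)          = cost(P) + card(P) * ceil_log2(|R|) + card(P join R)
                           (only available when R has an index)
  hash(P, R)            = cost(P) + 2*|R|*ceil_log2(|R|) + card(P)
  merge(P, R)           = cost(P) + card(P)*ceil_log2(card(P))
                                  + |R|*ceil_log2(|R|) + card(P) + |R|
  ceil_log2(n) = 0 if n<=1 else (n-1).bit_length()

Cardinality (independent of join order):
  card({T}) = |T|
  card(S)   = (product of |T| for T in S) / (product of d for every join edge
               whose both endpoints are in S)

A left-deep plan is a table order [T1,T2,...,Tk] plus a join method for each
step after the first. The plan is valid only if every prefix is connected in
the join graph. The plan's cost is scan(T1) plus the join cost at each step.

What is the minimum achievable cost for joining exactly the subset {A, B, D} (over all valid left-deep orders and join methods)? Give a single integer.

Selinger DP over subsets of {A,B,D}:
  {B}: scan cost=150, card=150
  {A}: scan cost=120, card=120
  {D}: scan cost=300, card=300
  {AB}: card=120; try (A,hash)→1980, (B,merge)→2430, (A,merge)→2460, (B,hash)→2640, (B,nl)→18120, (A,nl)→18150; best=1980 via (A,hash)
  {AD}: card=3600; try (A,hash)→2280, (D,merge)→4080, (A,merge)→4260, (D,hash)→5640, (D,nl)→36120, (A,nl)→36300; best=2280 via (A,hash)
  {ABD}: card=3600; try (D,merge)→5940, (D,hash)→7500, (B,hash)→8280, (D,nl)→37980, (B,merge)→50430, (B,nl)→542280; best=5940 via (D,merge)

5940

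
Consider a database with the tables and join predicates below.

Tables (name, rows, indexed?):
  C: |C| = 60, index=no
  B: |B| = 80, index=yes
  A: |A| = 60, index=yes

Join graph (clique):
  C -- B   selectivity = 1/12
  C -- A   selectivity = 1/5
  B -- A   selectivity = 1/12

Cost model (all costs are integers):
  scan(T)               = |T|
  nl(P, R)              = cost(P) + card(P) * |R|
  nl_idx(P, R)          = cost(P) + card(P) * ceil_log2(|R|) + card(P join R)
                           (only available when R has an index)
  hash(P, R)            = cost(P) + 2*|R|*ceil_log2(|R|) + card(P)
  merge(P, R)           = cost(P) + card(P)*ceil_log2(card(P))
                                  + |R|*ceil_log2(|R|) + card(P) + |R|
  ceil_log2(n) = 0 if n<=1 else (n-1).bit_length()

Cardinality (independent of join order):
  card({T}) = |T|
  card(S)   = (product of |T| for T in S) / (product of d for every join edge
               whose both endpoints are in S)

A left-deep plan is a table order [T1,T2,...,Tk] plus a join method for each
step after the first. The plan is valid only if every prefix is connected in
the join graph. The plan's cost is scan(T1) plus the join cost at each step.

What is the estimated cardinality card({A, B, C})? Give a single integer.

Tables in S: A(60), B(80), C(60)
Edges inside S: C-B(d=12), C-A(d=5), B-A(d=12)
numerator = 60 * 80 * 60 = 288000
denominator = 12 * 5 * 12 = 720
card(S) = 288000 / 720 = 400

400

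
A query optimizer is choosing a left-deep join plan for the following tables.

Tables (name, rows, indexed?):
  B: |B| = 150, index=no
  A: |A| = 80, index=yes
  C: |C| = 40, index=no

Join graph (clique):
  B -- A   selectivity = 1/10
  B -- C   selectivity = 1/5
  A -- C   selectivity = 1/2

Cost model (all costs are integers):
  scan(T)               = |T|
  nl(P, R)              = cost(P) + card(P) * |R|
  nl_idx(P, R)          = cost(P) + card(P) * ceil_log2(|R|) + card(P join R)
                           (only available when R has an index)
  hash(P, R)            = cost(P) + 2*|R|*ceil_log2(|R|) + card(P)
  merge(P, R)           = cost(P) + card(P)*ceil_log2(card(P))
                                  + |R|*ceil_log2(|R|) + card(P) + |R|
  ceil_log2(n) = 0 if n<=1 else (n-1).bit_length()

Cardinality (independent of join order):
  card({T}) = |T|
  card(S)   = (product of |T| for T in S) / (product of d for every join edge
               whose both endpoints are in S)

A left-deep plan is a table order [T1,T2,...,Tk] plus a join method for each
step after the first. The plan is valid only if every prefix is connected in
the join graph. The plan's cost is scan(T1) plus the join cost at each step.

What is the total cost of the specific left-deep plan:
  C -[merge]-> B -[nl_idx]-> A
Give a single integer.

step 1: scan C: cost=40, card=40
step 2: join B via merge
    card(P join B) = 40*150/(5) = 1200
    cost = 40 + 40*6 + 150*8 + 40 + 150 = 1670
step 3: join A via nl_idx
    card(P join A) = 1200*80/(10*2) = 4800
    cost = 1670 + 1200*7 + 4800 = 14870

14870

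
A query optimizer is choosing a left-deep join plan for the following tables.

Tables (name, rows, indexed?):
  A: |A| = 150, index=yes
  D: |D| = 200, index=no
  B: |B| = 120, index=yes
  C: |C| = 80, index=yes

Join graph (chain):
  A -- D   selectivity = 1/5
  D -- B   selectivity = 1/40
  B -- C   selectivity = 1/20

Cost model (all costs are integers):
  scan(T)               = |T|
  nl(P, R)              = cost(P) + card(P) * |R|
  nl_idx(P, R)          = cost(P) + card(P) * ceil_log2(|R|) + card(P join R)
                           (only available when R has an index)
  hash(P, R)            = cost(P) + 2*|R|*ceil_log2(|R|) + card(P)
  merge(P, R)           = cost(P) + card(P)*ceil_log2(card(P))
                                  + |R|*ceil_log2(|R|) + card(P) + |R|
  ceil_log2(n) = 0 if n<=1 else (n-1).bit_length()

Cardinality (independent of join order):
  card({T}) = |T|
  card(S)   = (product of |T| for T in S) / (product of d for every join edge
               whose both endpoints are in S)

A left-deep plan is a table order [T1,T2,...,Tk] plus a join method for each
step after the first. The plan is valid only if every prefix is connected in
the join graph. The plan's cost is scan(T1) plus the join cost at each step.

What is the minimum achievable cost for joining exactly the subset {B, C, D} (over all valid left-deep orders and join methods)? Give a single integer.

Selinger DP over subsets of {B,C,D}:
  {D}: scan cost=200, card=200
  {B}: scan cost=120, card=120
  {C}: scan cost=80, card=80
  {BD}: card=600; try (B,hash)→2080, (B,nl_idx)→2200, (D,merge)→2880, (B,merge)→2960, (D,hash)→3440, (D,nl)→24120 …(+1); best=2080 via (B,hash)
  {BC}: card=480; try (B,nl_idx)→1120, (C,hash)→1360, (C,nl_idx)→1440, (B,merge)→1680, (C,merge)→1720, (B,hash)→1840 …(+2); best=1120 via (B,nl_idx)
  {BCD}: card=2400; try (C,hash)→3800, (D,hash)→4800, (D,merge)→7720, (C,nl_idx)→8680, (C,merge)→9320, (C,nl)→50080 …(+1); best=3800 via (C,hash)

3800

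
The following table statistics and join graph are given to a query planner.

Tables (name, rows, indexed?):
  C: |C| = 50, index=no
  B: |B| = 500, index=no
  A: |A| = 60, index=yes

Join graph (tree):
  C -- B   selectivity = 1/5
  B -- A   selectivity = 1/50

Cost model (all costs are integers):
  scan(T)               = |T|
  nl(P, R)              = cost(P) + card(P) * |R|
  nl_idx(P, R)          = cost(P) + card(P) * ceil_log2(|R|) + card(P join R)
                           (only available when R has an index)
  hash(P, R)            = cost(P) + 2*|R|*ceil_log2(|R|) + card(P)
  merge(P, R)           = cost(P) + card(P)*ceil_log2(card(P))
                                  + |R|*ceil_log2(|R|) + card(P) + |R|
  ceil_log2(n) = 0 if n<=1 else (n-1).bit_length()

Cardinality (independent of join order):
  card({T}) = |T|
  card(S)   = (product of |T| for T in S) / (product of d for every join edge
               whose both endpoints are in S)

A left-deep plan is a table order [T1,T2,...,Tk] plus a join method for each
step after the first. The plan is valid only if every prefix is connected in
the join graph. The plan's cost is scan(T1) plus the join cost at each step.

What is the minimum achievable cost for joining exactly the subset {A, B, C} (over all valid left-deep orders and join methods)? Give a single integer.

2920

Selinger DP over subsets of {A,B,C}:
  {C}: scan cost=50, card=50
  {B}: scan cost=500, card=500
  {A}: scan cost=60, card=60
  {BC}: card=5000; try (C,hash)→1600, (B,merge)→5400, (C,merge)→5850, (B,hash)→9100, (B,nl)→25050, (C,nl)→25500; best=1600 via (C,hash)
  {AB}: card=600; try (A,hash)→1720, (A,nl_idx)→4100, (B,merge)→5480, (A,merge)→5920, (B,hash)→9120, (B,nl)→30060 …(+1); best=1720 via (A,hash)
  {ABC}: card=6000; try (C,hash)→2920, (A,hash)→7320, (C,merge)→8670, (C,nl)→31720, (A,nl_idx)→37600, (A,merge)→72020 …(+1); best=2920 via (C,hash)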